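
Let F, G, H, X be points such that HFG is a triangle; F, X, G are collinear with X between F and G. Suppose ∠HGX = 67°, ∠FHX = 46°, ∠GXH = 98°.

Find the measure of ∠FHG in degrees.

∠FHG = 61°

1. ∠FGH = 67°  [X on ray GF]
2. ∠FXH = 82°  [linear pair at X on FG]
3. ∠HFX = 52°  [△HFX]
4. ∠GFH = 52°  [X on ray FG]
5. ∠FHG = 61°  [△HFG]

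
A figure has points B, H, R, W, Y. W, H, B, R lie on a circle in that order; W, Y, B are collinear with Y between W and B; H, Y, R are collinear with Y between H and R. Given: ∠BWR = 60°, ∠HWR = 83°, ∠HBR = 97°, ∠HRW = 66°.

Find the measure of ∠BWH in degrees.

1. ∠BHR = 60°  [same arc BR]
2. ∠BRH = 23°  [△HBR]
3. ∠BWH = 23°  [same arc HB]

∠BWH = 23°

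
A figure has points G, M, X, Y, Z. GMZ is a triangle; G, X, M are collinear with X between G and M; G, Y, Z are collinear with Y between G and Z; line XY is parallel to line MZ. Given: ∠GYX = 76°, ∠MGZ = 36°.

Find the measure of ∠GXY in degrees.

∠GXY = 68°

1. ∠GZM = 76°  [XY∥MZ, corresponding at Y]
2. ∠GMZ = 68°  [△GMZ]
3. ∠GXY = 68°  [XY∥MZ, corresponding at X]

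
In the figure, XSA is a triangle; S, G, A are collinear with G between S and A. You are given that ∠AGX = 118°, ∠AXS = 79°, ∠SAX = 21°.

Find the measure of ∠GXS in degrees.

1. ∠SGX = 62°  [linear pair at G on SA]
2. ∠ASX = 80°  [△XSA]
3. ∠GSX = 80°  [G on ray SA]
4. ∠GXS = 38°  [△XSG]

∠GXS = 38°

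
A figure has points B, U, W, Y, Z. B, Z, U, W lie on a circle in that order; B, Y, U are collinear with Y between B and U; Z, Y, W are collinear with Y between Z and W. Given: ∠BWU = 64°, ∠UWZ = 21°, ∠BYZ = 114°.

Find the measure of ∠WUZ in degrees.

1. ∠BZU = 116°  [cyclic BZUW, opposite ∠Z+∠W]
2. ∠UBZ = 21°  [same arc ZU]
3. ∠UYZ = 66°  [linear pair at Y on BU]
4. ∠BUZ = 43°  [△BZU]
5. ∠UZW = 71°  [△ZYU]
6. ∠WUZ = 88°  [△ZUW]

∠WUZ = 88°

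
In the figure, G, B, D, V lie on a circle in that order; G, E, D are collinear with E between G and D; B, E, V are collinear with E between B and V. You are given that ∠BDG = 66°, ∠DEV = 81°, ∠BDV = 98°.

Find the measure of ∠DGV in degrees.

1. ∠BVG = 66°  [same arc GB]
2. ∠GEV = 99°  [linear pair at E on GD]
3. ∠DGV = 15°  [△GEV]

∠DGV = 15°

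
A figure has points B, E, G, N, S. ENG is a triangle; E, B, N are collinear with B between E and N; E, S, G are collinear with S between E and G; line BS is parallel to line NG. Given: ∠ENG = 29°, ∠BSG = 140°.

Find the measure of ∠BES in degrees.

1. ∠EBS = 29°  [BS∥NG, corresponding at B]
2. ∠BSE = 40°  [linear pair at S on EG]
3. ∠BES = 111°  [△EBS]

∠BES = 111°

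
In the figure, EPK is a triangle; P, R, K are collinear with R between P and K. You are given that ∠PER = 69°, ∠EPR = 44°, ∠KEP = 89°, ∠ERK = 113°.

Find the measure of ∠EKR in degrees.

1. ∠EPK = 44°  [R on ray PK]
2. ∠EKP = 47°  [△EPK]
3. ∠EKR = 47°  [R on ray KP]

∠EKR = 47°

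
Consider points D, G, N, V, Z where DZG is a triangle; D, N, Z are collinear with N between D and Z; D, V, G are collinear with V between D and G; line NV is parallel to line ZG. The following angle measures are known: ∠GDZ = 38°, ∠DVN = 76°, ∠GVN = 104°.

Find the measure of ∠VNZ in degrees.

∠VNZ = 114°

1. ∠NDV = 38°  [N on DZ, V on DG]
2. ∠DNV = 66°  [△DNV]
3. ∠VNZ = 114°  [linear pair at N on DZ]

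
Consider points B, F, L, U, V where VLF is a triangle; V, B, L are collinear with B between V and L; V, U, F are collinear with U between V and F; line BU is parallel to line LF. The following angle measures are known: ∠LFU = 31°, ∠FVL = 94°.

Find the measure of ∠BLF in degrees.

1. ∠LFV = 31°  [U on ray FV]
2. ∠FLV = 55°  [△VLF]
3. ∠BLF = 55°  [B on ray LV]

∠BLF = 55°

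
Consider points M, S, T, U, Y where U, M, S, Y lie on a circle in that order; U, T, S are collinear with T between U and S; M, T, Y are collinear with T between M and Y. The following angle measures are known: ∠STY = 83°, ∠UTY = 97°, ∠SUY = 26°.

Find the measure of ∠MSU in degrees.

∠MSU = 57°

1. ∠MTS = 97°  [vertical angles at T]
2. ∠SMY = 26°  [same arc SY]
3. ∠MSU = 57°  [△MTS]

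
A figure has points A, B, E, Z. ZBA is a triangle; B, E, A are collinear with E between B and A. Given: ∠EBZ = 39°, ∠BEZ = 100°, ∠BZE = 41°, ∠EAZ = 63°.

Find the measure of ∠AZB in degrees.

1. ∠ABZ = 39°  [E on ray BA]
2. ∠BAZ = 63°  [E on ray AB]
3. ∠AZB = 78°  [△ZBA]

∠AZB = 78°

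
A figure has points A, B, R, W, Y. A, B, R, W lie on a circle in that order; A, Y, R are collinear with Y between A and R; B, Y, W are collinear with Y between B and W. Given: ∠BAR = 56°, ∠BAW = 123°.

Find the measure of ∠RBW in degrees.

1. ∠BWR = 56°  [same arc BR]
2. ∠BRW = 57°  [cyclic ABRW, opposite ∠A+∠R]
3. ∠RBW = 67°  [△BRW]

∠RBW = 67°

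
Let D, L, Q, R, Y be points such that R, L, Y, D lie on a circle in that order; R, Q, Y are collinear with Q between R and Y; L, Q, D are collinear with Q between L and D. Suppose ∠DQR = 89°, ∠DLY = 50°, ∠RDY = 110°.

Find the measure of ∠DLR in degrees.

∠DLR = 20°

1. ∠DRY = 50°  [same arc YD]
2. ∠DYR = 20°  [△RYD]
3. ∠DLR = 20°  [same arc RD]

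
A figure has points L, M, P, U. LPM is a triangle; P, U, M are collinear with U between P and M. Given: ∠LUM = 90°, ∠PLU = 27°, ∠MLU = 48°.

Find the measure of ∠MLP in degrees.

1. ∠LMU = 42°  [△LUM]
2. ∠LUP = 90°  [linear pair at U on PM]
3. ∠LPU = 63°  [△LPU]
4. ∠LMP = 42°  [U on ray MP]
5. ∠LPM = 63°  [U on ray PM]
6. ∠MLP = 75°  [△LPM]

∠MLP = 75°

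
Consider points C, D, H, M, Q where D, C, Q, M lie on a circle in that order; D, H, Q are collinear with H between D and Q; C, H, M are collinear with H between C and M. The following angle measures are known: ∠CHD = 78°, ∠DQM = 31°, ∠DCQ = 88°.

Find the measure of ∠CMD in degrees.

∠CMD = 21°

1. ∠MHQ = 78°  [vertical angles at H]
2. ∠DMQ = 92°  [cyclic DCQM, opposite ∠C+∠M]
3. ∠DHM = 102°  [linear pair at H on DQ]
4. ∠MDQ = 57°  [△DQM]
5. ∠CMD = 21°  [△DHM]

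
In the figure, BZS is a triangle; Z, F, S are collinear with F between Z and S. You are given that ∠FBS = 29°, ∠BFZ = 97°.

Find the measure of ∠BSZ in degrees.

∠BSZ = 68°

1. ∠BFS = 83°  [linear pair at F on ZS]
2. ∠BSF = 68°  [△BFS]
3. ∠BSZ = 68°  [F on ray SZ]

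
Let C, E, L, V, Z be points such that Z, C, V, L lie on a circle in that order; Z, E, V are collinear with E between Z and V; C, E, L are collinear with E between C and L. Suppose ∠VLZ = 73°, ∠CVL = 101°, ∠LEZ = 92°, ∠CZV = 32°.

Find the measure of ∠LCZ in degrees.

∠LCZ = 60°

1. ∠CEV = 92°  [vertical angles at E]
2. ∠CEZ = 88°  [linear pair at E on ZV]
3. ∠LCZ = 60°  [△ZEC]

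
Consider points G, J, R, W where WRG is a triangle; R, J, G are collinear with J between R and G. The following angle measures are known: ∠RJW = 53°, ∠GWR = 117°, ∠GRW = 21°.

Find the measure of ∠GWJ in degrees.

1. ∠GJW = 127°  [linear pair at J on RG]
2. ∠RGW = 42°  [△WRG]
3. ∠JGW = 42°  [J on ray GR]
4. ∠GWJ = 11°  [△WJG]

∠GWJ = 11°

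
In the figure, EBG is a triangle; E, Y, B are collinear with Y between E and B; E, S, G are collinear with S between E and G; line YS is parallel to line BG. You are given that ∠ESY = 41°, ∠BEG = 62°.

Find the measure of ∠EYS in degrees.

∠EYS = 77°

1. ∠BGE = 41°  [YS∥BG, corresponding at S]
2. ∠EBG = 77°  [△EBG]
3. ∠EYS = 77°  [YS∥BG, corresponding at Y]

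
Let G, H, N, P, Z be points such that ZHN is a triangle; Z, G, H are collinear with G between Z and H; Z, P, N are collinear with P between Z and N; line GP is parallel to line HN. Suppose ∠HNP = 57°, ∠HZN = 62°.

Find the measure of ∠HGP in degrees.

1. ∠HNZ = 57°  [P on ray NZ]
2. ∠NHZ = 61°  [△ZHN]
3. ∠PGZ = 61°  [GP∥HN, corresponding at G]
4. ∠HGP = 119°  [linear pair at G on ZH]

∠HGP = 119°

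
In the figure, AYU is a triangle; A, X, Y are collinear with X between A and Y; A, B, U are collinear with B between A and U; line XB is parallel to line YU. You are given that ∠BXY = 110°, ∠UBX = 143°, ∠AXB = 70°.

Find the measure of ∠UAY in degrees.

∠UAY = 73°

1. ∠ABX = 37°  [linear pair at B on AU]
2. ∠BAX = 73°  [△AXB]
3. ∠UAY = 73°  [X on AY, B on AU]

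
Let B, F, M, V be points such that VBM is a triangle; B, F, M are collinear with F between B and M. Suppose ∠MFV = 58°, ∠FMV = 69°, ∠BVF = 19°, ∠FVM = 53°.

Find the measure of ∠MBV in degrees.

1. ∠BFV = 122°  [linear pair at F on BM]
2. ∠FBV = 39°  [△VBF]
3. ∠MBV = 39°  [F on ray BM]

∠MBV = 39°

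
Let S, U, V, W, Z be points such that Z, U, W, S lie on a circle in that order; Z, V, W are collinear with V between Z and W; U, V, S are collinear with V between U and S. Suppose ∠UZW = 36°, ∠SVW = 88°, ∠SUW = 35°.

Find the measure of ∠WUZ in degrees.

∠WUZ = 91°

1. ∠USW = 36°  [same arc UW]
2. ∠SWZ = 56°  [△WVS]
3. ∠SZW = 35°  [same arc WS]
4. ∠WSZ = 89°  [△ZWS]
5. ∠WUZ = 91°  [cyclic ZUWS, opposite ∠U+∠S]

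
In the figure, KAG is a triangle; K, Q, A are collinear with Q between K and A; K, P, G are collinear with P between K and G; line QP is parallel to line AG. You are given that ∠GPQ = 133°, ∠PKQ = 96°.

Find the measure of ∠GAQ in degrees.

1. ∠KPQ = 47°  [linear pair at P on KG]
2. ∠KQP = 37°  [△KQP]
3. ∠AQP = 143°  [linear pair at Q on KA]
4. ∠GAQ = 37°  [QP∥AG, co-interior at A–Q]

∠GAQ = 37°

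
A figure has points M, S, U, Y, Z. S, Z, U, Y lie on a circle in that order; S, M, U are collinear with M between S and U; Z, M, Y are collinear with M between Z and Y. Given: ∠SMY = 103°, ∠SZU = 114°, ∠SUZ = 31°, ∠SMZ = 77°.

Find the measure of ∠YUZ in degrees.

1. ∠UMZ = 103°  [vertical angles at M]
2. ∠USZ = 35°  [△SZU]
3. ∠UZY = 46°  [△ZMU]
4. ∠UYZ = 35°  [same arc ZU]
5. ∠YUZ = 99°  [△ZUY]

∠YUZ = 99°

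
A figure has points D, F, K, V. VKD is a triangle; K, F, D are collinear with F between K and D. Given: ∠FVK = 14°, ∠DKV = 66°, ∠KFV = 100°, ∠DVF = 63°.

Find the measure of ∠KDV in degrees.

1. ∠DFV = 80°  [linear pair at F on KD]
2. ∠FDV = 37°  [△VFD]
3. ∠KDV = 37°  [F on ray DK]

∠KDV = 37°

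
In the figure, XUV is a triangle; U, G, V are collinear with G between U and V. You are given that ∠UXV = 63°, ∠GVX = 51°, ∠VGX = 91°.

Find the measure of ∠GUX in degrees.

∠GUX = 66°

1. ∠UVX = 51°  [G on ray VU]
2. ∠VUX = 66°  [△XUV]
3. ∠GUX = 66°  [G on ray UV]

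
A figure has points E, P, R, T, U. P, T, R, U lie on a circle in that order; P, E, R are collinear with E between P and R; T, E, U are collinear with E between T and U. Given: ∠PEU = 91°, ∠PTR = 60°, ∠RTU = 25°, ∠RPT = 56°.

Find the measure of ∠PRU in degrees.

∠PRU = 35°

1. ∠REU = 89°  [linear pair at E on PR]
2. ∠RUT = 56°  [same arc TR]
3. ∠PRU = 35°  [△REU]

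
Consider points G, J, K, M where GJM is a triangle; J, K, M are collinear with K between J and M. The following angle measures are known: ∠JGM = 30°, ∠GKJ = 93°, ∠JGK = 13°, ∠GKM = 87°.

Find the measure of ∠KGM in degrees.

∠KGM = 17°

1. ∠GJK = 74°  [△GJK]
2. ∠GJM = 74°  [K on ray JM]
3. ∠GMJ = 76°  [△GJM]
4. ∠GMK = 76°  [K on ray MJ]
5. ∠KGM = 17°  [△GKM]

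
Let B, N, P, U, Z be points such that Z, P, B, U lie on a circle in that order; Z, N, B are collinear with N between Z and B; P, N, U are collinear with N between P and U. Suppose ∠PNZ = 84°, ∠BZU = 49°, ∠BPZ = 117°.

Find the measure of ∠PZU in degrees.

1. ∠BNU = 84°  [vertical angles at N]
2. ∠BUZ = 63°  [cyclic ZPBU, opposite ∠P+∠U]
3. ∠UNZ = 96°  [linear pair at N on ZB]
4. ∠UBZ = 68°  [△ZBU]
5. ∠PUZ = 35°  [△ZNU]
6. ∠UPZ = 68°  [same arc ZU]
7. ∠PZU = 77°  [△ZPU]

∠PZU = 77°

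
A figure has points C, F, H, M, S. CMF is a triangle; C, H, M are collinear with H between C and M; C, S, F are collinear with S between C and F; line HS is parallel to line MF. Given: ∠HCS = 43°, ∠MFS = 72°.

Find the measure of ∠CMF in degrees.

1. ∠FCM = 43°  [H on CM, S on CF]
2. ∠CFM = 72°  [S on ray FC]
3. ∠CMF = 65°  [△CMF]

∠CMF = 65°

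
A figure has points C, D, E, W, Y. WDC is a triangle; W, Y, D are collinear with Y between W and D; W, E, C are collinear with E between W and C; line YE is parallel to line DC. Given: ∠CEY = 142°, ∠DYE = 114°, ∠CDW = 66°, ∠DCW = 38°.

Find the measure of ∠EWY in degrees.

1. ∠WEY = 38°  [linear pair at E on WC]
2. ∠EYW = 66°  [linear pair at Y on WD]
3. ∠EWY = 76°  [△WYE]

∠EWY = 76°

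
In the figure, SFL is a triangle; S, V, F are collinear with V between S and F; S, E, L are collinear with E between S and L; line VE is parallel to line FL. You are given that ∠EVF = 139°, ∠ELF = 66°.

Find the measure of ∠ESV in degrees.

1. ∠EVS = 41°  [linear pair at V on SF]
2. ∠FLS = 66°  [E on ray LS]
3. ∠LFS = 41°  [VE∥FL, corresponding at V]
4. ∠FSL = 73°  [△SFL]
5. ∠ESV = 73°  [V on SF, E on SL]

∠ESV = 73°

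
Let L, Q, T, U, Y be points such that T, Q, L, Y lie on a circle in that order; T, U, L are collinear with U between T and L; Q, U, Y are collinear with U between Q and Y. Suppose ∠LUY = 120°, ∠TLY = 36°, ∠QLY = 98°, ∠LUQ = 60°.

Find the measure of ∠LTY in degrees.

∠LTY = 58°

1. ∠LYQ = 24°  [△LUY]
2. ∠LQY = 58°  [△QLY]
3. ∠LTY = 58°  [same arc LY]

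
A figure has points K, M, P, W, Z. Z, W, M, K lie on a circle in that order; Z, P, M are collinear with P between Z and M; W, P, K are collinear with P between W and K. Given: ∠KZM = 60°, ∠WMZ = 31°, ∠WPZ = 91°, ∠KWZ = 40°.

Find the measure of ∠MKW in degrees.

1. ∠KPM = 91°  [vertical angles at P]
2. ∠KMZ = 40°  [same arc ZK]
3. ∠MKW = 49°  [△MPK]

∠MKW = 49°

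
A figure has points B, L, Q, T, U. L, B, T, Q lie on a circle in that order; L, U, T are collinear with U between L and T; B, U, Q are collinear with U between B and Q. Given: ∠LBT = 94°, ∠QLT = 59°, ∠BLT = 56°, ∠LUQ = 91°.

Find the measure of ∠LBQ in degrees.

1. ∠LQT = 86°  [cyclic LBTQ, opposite ∠B+∠Q]
2. ∠LTQ = 35°  [△LTQ]
3. ∠LBQ = 35°  [same arc LQ]

∠LBQ = 35°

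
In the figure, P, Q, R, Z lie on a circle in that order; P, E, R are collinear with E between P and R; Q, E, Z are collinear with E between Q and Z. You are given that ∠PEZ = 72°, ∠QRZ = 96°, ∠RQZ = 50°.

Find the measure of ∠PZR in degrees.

1. ∠REZ = 108°  [linear pair at E on PR]
2. ∠QZR = 34°  [△QRZ]
3. ∠RPZ = 50°  [same arc RZ]
4. ∠PRZ = 38°  [△REZ]
5. ∠PZR = 92°  [△PRZ]

∠PZR = 92°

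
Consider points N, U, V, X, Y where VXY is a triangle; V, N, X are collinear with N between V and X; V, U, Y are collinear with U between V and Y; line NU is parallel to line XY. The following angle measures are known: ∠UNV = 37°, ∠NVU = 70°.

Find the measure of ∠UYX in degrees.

1. ∠NUV = 73°  [△VNU]
2. ∠NUY = 107°  [linear pair at U on VY]
3. ∠UYX = 73°  [NU∥XY, co-interior at Y–U]

∠UYX = 73°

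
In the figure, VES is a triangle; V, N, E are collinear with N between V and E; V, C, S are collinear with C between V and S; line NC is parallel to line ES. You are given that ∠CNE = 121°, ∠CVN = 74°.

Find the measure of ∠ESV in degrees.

∠ESV = 47°

1. ∠CNV = 59°  [linear pair at N on VE]
2. ∠NCV = 47°  [△VNC]
3. ∠ESV = 47°  [NC∥ES, corresponding at C]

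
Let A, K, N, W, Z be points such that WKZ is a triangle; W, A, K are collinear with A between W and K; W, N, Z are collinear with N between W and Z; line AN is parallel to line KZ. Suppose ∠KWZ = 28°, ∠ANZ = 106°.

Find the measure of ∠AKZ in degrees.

∠AKZ = 78°

1. ∠AWN = 28°  [A on WK, N on WZ]
2. ∠ANW = 74°  [linear pair at N on WZ]
3. ∠NAW = 78°  [△WAN]
4. ∠KAN = 102°  [linear pair at A on WK]
5. ∠AKZ = 78°  [AN∥KZ, co-interior at K–A]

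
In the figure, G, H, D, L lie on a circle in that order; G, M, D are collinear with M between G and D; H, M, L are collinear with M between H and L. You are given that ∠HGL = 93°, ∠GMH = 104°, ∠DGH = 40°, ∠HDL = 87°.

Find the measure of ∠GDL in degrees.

1. ∠DML = 104°  [vertical angles at M]
2. ∠DLH = 40°  [same arc HD]
3. ∠GDL = 36°  [△DML]

∠GDL = 36°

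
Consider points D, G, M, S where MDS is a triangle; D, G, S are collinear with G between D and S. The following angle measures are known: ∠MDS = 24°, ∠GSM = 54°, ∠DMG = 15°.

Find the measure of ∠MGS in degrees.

∠MGS = 39°

1. ∠GDM = 24°  [G on ray DS]
2. ∠DGM = 141°  [△MDG]
3. ∠MGS = 39°  [linear pair at G on DS]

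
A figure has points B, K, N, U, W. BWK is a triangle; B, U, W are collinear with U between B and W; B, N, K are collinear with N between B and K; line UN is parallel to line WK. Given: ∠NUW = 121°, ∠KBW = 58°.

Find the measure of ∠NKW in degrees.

1. ∠BUN = 59°  [linear pair at U on BW]
2. ∠NBU = 58°  [U on BW, N on BK]
3. ∠BNU = 63°  [△BUN]
4. ∠KNU = 117°  [linear pair at N on BK]
5. ∠NKW = 63°  [UN∥WK, co-interior at K–N]

∠NKW = 63°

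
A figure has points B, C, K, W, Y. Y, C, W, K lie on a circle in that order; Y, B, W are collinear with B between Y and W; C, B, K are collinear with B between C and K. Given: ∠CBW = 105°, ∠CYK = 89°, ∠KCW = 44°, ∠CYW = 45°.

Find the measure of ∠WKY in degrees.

1. ∠CWY = 31°  [△CBW]
2. ∠WCY = 104°  [△YCW]
3. ∠WKY = 76°  [cyclic YCWK, opposite ∠C+∠K]

∠WKY = 76°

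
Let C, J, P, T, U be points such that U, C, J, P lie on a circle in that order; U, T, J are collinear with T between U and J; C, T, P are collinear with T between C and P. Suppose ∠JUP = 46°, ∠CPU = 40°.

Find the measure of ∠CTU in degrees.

∠CTU = 86°

1. ∠JCP = 46°  [same arc JP]
2. ∠CJU = 40°  [same arc UC]
3. ∠CTJ = 94°  [△CTJ]
4. ∠CTU = 86°  [linear pair at T on UJ]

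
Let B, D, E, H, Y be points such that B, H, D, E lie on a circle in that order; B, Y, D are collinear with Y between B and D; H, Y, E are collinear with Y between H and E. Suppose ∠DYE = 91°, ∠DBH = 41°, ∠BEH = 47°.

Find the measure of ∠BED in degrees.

∠BED = 88°

1. ∠BYE = 89°  [linear pair at Y on BD]
2. ∠DEH = 41°  [same arc HD]
3. ∠DBE = 44°  [△BYE]
4. ∠BDE = 48°  [△DYE]
5. ∠BED = 88°  [△BDE]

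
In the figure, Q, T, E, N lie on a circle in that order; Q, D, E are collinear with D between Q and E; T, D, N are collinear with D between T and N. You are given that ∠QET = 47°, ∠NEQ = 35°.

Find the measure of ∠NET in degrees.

∠NET = 82°

1. ∠QNT = 47°  [same arc QT]
2. ∠NTQ = 35°  [same arc QN]
3. ∠NQT = 98°  [△QTN]
4. ∠NET = 82°  [cyclic QTEN, opposite ∠Q+∠E]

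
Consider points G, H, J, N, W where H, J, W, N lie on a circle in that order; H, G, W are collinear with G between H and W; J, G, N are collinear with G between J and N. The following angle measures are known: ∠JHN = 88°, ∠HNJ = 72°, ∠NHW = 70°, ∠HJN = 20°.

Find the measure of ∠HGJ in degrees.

∠HGJ = 142°

1. ∠HWJ = 72°  [same arc HJ]
2. ∠NJW = 70°  [same arc WN]
3. ∠JGW = 38°  [△JGW]
4. ∠HGJ = 142°  [linear pair at G on HW]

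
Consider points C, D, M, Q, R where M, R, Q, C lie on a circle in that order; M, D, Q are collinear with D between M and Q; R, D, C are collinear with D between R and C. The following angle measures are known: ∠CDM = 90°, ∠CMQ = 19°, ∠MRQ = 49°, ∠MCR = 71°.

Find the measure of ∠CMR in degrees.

1. ∠QDR = 90°  [vertical angles at D]
2. ∠MQR = 71°  [same arc MR]
3. ∠MDR = 90°  [linear pair at D on MQ]
4. ∠QMR = 60°  [△MRQ]
5. ∠CRM = 30°  [△MDR]
6. ∠CMR = 79°  [△MRC]

∠CMR = 79°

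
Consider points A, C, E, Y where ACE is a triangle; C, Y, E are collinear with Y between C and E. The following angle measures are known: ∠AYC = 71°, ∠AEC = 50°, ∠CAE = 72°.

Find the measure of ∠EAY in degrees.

1. ∠AYE = 109°  [linear pair at Y on CE]
2. ∠AEY = 50°  [Y on ray EC]
3. ∠EAY = 21°  [△AYE]

∠EAY = 21°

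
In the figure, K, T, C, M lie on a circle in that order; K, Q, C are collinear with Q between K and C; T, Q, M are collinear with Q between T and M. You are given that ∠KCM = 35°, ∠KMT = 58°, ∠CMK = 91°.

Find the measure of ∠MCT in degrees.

∠MCT = 93°

1. ∠KTM = 35°  [same arc KM]
2. ∠MKT = 87°  [△KTM]
3. ∠MCT = 93°  [cyclic KTCM, opposite ∠K+∠C]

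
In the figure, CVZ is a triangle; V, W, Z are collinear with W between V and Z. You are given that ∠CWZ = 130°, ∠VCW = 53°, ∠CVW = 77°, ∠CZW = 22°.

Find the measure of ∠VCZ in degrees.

∠VCZ = 81°

1. ∠CVZ = 77°  [W on ray VZ]
2. ∠CZV = 22°  [W on ray ZV]
3. ∠VCZ = 81°  [△CVZ]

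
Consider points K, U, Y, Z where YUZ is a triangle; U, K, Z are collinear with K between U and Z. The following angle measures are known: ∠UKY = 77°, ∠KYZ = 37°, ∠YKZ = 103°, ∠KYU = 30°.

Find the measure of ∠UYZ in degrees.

∠UYZ = 67°

1. ∠KUY = 73°  [△YUK]
2. ∠KZY = 40°  [△YKZ]
3. ∠YUZ = 73°  [K on ray UZ]
4. ∠UZY = 40°  [K on ray ZU]
5. ∠UYZ = 67°  [△YUZ]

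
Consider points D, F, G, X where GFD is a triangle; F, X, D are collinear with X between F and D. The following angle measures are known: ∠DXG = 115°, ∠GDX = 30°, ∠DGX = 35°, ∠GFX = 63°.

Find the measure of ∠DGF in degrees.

∠DGF = 87°

1. ∠FDG = 30°  [X on ray DF]
2. ∠DFG = 63°  [X on ray FD]
3. ∠DGF = 87°  [△GFD]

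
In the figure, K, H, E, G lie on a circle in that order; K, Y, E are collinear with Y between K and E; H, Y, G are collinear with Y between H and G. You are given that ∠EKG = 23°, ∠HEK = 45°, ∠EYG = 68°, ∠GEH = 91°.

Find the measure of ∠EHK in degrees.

∠EHK = 69°

1. ∠HGK = 45°  [same arc KH]
2. ∠HYK = 68°  [vertical angles at Y]
3. ∠GKH = 89°  [cyclic KHEG, opposite ∠K+∠E]
4. ∠GHK = 46°  [△KHG]
5. ∠EKH = 66°  [△KYH]
6. ∠EHK = 69°  [△KHE]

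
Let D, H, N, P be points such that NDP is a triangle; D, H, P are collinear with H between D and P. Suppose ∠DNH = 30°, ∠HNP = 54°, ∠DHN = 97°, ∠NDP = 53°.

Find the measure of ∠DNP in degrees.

∠DNP = 84°

1. ∠NHP = 83°  [linear pair at H on DP]
2. ∠HPN = 43°  [△NHP]
3. ∠DPN = 43°  [H on ray PD]
4. ∠DNP = 84°  [△NDP]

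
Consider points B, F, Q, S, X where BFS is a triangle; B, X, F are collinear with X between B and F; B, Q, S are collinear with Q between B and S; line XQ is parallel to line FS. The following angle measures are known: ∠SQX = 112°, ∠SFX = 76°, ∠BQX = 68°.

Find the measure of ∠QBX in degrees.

1. ∠BFS = 76°  [X on ray FB]
2. ∠BSF = 68°  [XQ∥FS, corresponding at Q]
3. ∠FBS = 36°  [△BFS]
4. ∠QBX = 36°  [X on BF, Q on BS]

∠QBX = 36°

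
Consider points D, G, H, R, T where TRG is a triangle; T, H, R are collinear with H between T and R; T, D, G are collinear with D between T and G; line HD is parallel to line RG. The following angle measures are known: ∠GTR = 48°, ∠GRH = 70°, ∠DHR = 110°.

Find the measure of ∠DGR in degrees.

∠DGR = 62°

1. ∠GRT = 70°  [H on ray RT]
2. ∠RGT = 62°  [△TRG]
3. ∠DGR = 62°  [D on ray GT]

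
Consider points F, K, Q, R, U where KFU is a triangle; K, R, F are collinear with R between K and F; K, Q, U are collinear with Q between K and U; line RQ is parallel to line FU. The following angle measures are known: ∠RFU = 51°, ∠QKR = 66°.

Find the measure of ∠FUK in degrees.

∠FUK = 63°

1. ∠KFU = 51°  [R on ray FK]
2. ∠FKU = 66°  [R on KF, Q on KU]
3. ∠FUK = 63°  [△KFU]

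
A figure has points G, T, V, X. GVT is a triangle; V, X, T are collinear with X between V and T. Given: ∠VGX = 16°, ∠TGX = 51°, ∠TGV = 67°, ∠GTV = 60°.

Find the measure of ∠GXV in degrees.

1. ∠GVT = 53°  [△GVT]
2. ∠GVX = 53°  [X on ray VT]
3. ∠GXV = 111°  [△GVX]

∠GXV = 111°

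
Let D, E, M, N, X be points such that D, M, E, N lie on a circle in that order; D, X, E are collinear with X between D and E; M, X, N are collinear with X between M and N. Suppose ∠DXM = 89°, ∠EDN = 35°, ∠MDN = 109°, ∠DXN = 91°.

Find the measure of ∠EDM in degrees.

1. ∠DNM = 54°  [△DXN]
2. ∠DMN = 17°  [△DMN]
3. ∠EDM = 74°  [△DXM]

∠EDM = 74°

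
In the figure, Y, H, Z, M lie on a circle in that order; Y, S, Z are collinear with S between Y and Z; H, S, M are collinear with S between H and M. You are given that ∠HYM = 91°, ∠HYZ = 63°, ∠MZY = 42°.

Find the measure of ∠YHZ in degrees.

1. ∠MHY = 42°  [same arc YM]
2. ∠HMY = 47°  [△YHM]
3. ∠HZY = 47°  [same arc YH]
4. ∠YHZ = 70°  [△YHZ]

∠YHZ = 70°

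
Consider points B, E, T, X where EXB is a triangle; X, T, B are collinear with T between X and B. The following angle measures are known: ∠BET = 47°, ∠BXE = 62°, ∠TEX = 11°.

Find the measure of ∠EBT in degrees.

1. ∠EXT = 62°  [T on ray XB]
2. ∠ETX = 107°  [△EXT]
3. ∠BTE = 73°  [linear pair at T on XB]
4. ∠EBT = 60°  [△ETB]

∠EBT = 60°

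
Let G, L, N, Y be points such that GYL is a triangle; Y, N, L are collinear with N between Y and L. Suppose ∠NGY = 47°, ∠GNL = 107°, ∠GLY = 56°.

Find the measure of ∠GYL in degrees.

1. ∠GNY = 73°  [linear pair at N on YL]
2. ∠GYN = 60°  [△GYN]
3. ∠GYL = 60°  [N on ray YL]

∠GYL = 60°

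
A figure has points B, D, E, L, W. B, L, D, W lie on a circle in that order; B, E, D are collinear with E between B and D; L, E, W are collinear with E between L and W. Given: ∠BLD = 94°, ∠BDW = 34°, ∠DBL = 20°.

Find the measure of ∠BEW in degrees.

∠BEW = 54°

1. ∠BWD = 86°  [cyclic BLDW, opposite ∠L+∠W]
2. ∠BDL = 66°  [△BLD]
3. ∠DBW = 60°  [△BDW]
4. ∠BWL = 66°  [same arc BL]
5. ∠BEW = 54°  [△BEW]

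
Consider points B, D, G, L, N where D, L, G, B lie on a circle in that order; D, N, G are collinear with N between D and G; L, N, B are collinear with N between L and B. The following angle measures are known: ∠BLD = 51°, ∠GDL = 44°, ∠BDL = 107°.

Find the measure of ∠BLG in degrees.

∠BLG = 63°

1. ∠GBL = 44°  [same arc LG]
2. ∠BGL = 73°  [cyclic DLGB, opposite ∠D+∠G]
3. ∠BLG = 63°  [△LGB]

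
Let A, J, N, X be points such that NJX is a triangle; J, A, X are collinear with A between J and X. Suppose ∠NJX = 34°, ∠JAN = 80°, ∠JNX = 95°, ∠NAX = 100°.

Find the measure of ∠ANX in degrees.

∠ANX = 29°

1. ∠JXN = 51°  [△NJX]
2. ∠AXN = 51°  [A on ray XJ]
3. ∠ANX = 29°  [△NAX]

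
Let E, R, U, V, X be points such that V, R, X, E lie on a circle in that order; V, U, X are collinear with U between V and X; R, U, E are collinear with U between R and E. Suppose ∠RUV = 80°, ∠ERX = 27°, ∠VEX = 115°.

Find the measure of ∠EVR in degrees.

1. ∠EUX = 80°  [vertical angles at U]
2. ∠EVX = 27°  [same arc XE]
3. ∠EXV = 38°  [△VXE]
4. ∠EUV = 100°  [linear pair at U on VX]
5. ∠REV = 53°  [△VUE]
6. ∠ERV = 38°  [same arc VE]
7. ∠EVR = 89°  [△VRE]

∠EVR = 89°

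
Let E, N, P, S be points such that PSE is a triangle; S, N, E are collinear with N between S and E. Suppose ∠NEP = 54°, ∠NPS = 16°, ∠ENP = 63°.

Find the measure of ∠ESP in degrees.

1. ∠PNS = 117°  [linear pair at N on SE]
2. ∠NSP = 47°  [△PSN]
3. ∠ESP = 47°  [N on ray SE]

∠ESP = 47°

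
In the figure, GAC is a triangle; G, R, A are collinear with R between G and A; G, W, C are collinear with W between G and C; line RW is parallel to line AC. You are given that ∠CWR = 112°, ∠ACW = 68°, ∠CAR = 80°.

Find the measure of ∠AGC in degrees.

∠AGC = 32°

1. ∠ACG = 68°  [W on ray CG]
2. ∠CAG = 80°  [R on ray AG]
3. ∠AGC = 32°  [△GAC]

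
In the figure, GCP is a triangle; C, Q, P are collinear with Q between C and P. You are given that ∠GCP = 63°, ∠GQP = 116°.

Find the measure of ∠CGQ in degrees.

1. ∠GCQ = 63°  [Q on ray CP]
2. ∠CQG = 64°  [linear pair at Q on CP]
3. ∠CGQ = 53°  [△GCQ]

∠CGQ = 53°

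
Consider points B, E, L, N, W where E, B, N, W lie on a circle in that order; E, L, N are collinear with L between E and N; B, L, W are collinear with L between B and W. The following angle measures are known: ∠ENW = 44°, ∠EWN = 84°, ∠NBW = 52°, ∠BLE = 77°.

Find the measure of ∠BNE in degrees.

∠BNE = 25°

1. ∠EBW = 44°  [same arc EW]
2. ∠EBN = 96°  [cyclic EBNW, opposite ∠B+∠W]
3. ∠BEN = 59°  [△ELB]
4. ∠BNE = 25°  [△EBN]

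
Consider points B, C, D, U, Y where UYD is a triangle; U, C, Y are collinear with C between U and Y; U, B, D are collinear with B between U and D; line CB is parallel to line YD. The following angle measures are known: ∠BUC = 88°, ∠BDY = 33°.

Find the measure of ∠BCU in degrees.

1. ∠DUY = 88°  [C on UY, B on UD]
2. ∠UDY = 33°  [B on ray DU]
3. ∠DYU = 59°  [△UYD]
4. ∠BCU = 59°  [CB∥YD, corresponding at C]

∠BCU = 59°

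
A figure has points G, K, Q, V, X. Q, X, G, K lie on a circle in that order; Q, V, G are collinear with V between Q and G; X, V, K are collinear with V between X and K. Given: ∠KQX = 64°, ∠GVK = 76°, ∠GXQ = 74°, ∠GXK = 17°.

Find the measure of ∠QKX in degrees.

∠QKX = 59°

1. ∠KVQ = 104°  [linear pair at V on QG]
2. ∠GQK = 17°  [same arc GK]
3. ∠QKX = 59°  [△QVK]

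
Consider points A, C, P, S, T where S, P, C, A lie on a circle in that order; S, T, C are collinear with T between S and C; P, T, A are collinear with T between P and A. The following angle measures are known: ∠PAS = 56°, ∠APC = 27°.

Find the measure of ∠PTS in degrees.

∠PTS = 83°

1. ∠PCS = 56°  [same arc SP]
2. ∠CTP = 97°  [△PTC]
3. ∠PTS = 83°  [linear pair at T on SC]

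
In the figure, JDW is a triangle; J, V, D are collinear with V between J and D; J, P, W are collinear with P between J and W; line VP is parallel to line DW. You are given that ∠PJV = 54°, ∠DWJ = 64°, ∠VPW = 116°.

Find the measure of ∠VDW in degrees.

1. ∠DJW = 54°  [V on JD, P on JW]
2. ∠JDW = 62°  [△JDW]
3. ∠VDW = 62°  [V on ray DJ]

∠VDW = 62°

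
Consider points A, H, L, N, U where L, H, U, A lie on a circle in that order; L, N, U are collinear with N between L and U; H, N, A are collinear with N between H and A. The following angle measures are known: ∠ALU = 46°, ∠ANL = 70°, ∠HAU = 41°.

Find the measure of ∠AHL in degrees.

∠AHL = 29°

1. ∠HNU = 70°  [vertical angles at N]
2. ∠HLU = 41°  [same arc HU]
3. ∠HNL = 110°  [linear pair at N on LU]
4. ∠AHL = 29°  [△LNH]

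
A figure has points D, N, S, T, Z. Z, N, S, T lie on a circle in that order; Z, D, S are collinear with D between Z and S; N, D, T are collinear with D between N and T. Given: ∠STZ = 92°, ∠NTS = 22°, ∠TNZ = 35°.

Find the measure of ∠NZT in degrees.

1. ∠SNZ = 88°  [cyclic ZNST, opposite ∠N+∠T]
2. ∠NZS = 22°  [same arc NS]
3. ∠NSZ = 70°  [△ZNS]
4. ∠NTZ = 70°  [same arc ZN]
5. ∠NZT = 75°  [△ZNT]

∠NZT = 75°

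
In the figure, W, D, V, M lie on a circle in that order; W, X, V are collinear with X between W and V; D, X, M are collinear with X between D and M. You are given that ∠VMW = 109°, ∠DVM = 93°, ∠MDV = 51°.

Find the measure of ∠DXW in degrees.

1. ∠DMV = 36°  [△DVM]
2. ∠MWV = 51°  [same arc VM]
3. ∠DWV = 36°  [same arc DV]
4. ∠MVW = 20°  [△WVM]
5. ∠MDW = 20°  [same arc WM]
6. ∠DXW = 124°  [△WXD]

∠DXW = 124°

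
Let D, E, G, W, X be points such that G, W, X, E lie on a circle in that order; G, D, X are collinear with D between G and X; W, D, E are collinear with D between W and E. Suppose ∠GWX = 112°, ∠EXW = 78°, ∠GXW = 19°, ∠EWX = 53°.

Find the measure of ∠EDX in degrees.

∠EDX = 72°

1. ∠GEX = 68°  [cyclic GWXE, opposite ∠W+∠E]
2. ∠WEX = 49°  [△WXE]
3. ∠EGX = 53°  [same arc XE]
4. ∠EXG = 59°  [△GXE]
5. ∠EDX = 72°  [△XDE]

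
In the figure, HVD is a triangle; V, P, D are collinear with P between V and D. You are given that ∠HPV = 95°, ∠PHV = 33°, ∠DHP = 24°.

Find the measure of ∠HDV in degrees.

∠HDV = 71°

1. ∠DPH = 85°  [linear pair at P on VD]
2. ∠HDP = 71°  [△HPD]
3. ∠HDV = 71°  [P on ray DV]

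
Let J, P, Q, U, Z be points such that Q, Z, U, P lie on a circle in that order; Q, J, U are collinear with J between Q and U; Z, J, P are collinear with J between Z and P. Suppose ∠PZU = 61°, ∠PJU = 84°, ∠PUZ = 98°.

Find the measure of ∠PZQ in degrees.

∠PZQ = 75°

1. ∠UPZ = 21°  [△ZUP]
2. ∠QJZ = 84°  [vertical angles at J]
3. ∠UQZ = 21°  [same arc ZU]
4. ∠PZQ = 75°  [△QJZ]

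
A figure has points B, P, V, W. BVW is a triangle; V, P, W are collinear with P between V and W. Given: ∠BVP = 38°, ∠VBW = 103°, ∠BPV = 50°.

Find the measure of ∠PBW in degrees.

∠PBW = 11°

1. ∠BVW = 38°  [P on ray VW]
2. ∠BWV = 39°  [△BVW]
3. ∠BPW = 130°  [linear pair at P on VW]
4. ∠BWP = 39°  [P on ray WV]
5. ∠PBW = 11°  [△BPW]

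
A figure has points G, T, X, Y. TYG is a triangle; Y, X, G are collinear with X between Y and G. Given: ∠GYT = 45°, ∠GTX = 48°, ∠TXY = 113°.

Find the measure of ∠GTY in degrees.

1. ∠GXT = 67°  [linear pair at X on YG]
2. ∠TGX = 65°  [△TXG]
3. ∠TGY = 65°  [X on ray GY]
4. ∠GTY = 70°  [△TYG]

∠GTY = 70°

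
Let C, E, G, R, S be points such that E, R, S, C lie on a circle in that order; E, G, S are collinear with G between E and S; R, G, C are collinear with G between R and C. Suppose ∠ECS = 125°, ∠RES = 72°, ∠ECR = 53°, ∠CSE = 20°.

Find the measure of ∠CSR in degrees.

1. ∠CES = 35°  [△ESC]
2. ∠RCS = 72°  [same arc RS]
3. ∠CRS = 35°  [same arc SC]
4. ∠CSR = 73°  [△RSC]

∠CSR = 73°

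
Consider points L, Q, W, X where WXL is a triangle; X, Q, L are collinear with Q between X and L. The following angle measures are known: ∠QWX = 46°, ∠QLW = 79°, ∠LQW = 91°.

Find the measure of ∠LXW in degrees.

∠LXW = 45°

1. ∠WQX = 89°  [linear pair at Q on XL]
2. ∠QXW = 45°  [△WXQ]
3. ∠LXW = 45°  [Q on ray XL]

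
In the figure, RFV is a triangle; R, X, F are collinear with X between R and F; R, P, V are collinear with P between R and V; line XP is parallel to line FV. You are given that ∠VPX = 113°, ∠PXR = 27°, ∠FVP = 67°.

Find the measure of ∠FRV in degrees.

∠FRV = 86°

1. ∠RPX = 67°  [linear pair at P on RV]
2. ∠PRX = 86°  [△RXP]
3. ∠FRV = 86°  [X on RF, P on RV]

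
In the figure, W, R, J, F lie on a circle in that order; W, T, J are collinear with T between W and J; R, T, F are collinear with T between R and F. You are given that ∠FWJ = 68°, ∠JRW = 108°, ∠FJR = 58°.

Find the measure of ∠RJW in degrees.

1. ∠FRJ = 68°  [same arc JF]
2. ∠JFR = 54°  [△RJF]
3. ∠JWR = 54°  [same arc RJ]
4. ∠RJW = 18°  [△WRJ]

∠RJW = 18°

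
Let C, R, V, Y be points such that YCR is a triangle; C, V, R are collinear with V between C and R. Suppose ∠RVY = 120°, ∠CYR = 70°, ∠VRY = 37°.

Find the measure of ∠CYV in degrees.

1. ∠CVY = 60°  [linear pair at V on CR]
2. ∠CRY = 37°  [V on ray RC]
3. ∠RCY = 73°  [△YCR]
4. ∠VCY = 73°  [V on ray CR]
5. ∠CYV = 47°  [△YCV]

∠CYV = 47°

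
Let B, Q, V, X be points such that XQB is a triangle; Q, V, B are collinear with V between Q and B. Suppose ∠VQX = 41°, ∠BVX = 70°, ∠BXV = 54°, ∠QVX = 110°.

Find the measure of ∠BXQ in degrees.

1. ∠BQX = 41°  [V on ray QB]
2. ∠VBX = 56°  [△XVB]
3. ∠QBX = 56°  [V on ray BQ]
4. ∠BXQ = 83°  [△XQB]

∠BXQ = 83°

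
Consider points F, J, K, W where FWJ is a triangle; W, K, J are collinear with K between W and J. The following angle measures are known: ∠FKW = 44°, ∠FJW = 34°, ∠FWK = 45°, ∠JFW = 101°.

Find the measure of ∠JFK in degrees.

1. ∠FKJ = 136°  [linear pair at K on WJ]
2. ∠FJK = 34°  [K on ray JW]
3. ∠JFK = 10°  [△FKJ]

∠JFK = 10°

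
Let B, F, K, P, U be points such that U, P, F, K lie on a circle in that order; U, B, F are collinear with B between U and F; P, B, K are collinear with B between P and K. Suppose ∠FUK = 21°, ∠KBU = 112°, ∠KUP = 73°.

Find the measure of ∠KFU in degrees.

1. ∠FPK = 21°  [same arc FK]
2. ∠FBK = 68°  [linear pair at B on UF]
3. ∠KFP = 107°  [cyclic UPFK, opposite ∠U+∠F]
4. ∠FKP = 52°  [△PFK]
5. ∠KFU = 60°  [△FBK]

∠KFU = 60°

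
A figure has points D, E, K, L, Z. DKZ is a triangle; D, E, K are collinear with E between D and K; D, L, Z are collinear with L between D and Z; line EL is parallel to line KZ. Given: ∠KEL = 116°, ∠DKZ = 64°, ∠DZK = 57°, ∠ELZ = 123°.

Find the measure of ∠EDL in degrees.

∠EDL = 59°

1. ∠DEL = 64°  [linear pair at E on DK]
2. ∠DLE = 57°  [EL∥KZ, corresponding at L]
3. ∠EDL = 59°  [△DEL]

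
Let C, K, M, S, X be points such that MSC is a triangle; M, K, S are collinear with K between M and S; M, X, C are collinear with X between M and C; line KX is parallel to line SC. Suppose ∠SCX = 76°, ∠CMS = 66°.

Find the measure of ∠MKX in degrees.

∠MKX = 38°

1. ∠MCS = 76°  [X on ray CM]
2. ∠CSM = 38°  [△MSC]
3. ∠MKX = 38°  [KX∥SC, corresponding at K]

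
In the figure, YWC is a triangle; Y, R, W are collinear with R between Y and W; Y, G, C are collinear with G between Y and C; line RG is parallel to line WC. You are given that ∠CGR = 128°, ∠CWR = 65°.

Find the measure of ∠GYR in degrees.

∠GYR = 63°

1. ∠RGY = 52°  [linear pair at G on YC]
2. ∠CWY = 65°  [R on ray WY]
3. ∠WCY = 52°  [RG∥WC, corresponding at G]
4. ∠CYW = 63°  [△YWC]
5. ∠GYR = 63°  [R on YW, G on YC]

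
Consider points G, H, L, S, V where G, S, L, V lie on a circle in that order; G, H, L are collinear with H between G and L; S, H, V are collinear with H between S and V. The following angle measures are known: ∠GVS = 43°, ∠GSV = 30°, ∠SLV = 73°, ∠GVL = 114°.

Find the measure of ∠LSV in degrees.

∠LSV = 36°

1. ∠GLV = 30°  [same arc GV]
2. ∠LGV = 36°  [△GLV]
3. ∠LSV = 36°  [same arc LV]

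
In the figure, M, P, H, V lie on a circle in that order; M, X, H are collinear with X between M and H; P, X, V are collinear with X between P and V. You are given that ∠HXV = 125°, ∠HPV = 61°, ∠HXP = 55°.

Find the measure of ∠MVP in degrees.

∠MVP = 64°

1. ∠MXV = 55°  [linear pair at X on MH]
2. ∠HMV = 61°  [same arc HV]
3. ∠MVP = 64°  [△MXV]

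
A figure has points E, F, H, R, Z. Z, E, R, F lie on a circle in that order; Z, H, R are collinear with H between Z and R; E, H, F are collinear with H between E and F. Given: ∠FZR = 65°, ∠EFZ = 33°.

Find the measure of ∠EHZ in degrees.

∠EHZ = 98°

1. ∠FER = 65°  [same arc RF]
2. ∠ERZ = 33°  [same arc ZE]
3. ∠EHR = 82°  [△EHR]
4. ∠EHZ = 98°  [linear pair at H on ZR]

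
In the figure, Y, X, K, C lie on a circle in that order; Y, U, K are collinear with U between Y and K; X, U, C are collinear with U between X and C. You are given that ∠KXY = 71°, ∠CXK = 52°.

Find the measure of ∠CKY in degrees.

∠CKY = 19°

1. ∠KCY = 109°  [cyclic YXKC, opposite ∠X+∠C]
2. ∠CYK = 52°  [same arc KC]
3. ∠CKY = 19°  [△YKC]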